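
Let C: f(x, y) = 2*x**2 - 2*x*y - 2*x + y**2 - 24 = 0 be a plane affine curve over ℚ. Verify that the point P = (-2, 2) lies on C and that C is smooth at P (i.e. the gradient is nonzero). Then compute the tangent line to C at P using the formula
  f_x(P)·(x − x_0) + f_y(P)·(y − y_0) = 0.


Tangent line at P: -14*x + 8*y - 44 = 0.

Step 1: f(-2, 2) = 0, so P lies on C.
Step 2: partial derivatives
  f_x(x, y) = 4*x - 2*y - 2, f_y(x, y) = -2*x + 2*y.
  f_x(P) = -14, f_y(P) = 8 (gradient nonzero, so P is smooth).
Step 3: tangent line at P: -14·(x − -2) + 8·(y − 2) = 0.
Expanding: -14*x + 8*y - 44 = 0.


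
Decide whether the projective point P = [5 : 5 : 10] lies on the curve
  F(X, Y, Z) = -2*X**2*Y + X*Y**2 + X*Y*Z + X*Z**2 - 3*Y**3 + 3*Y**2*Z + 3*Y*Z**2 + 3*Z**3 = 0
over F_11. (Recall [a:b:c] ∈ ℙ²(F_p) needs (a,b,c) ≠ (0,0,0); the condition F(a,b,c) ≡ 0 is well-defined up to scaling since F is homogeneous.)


F(5,5,10) ≡ 0 (mod 11); P is on the curve.

Evaluate F(5, 5, 10) term-by-term (mod 11).
  -2*X**2*Y ↦ -2·25·5·1 = -250
  X*Y**2 ↦ 1·5·25·1 = 125
  X*Y*Z ↦ 1·5·5·10 = 250
  X*Z**2 ↦ 1·5·1·100 = 500
  -3*Y**3 ↦ -3·1·125·1 = -375
  3*Y**2*Z ↦ 3·1·25·10 = 750
  3*Y*Z**2 ↦ 3·1·5·100 = 1500
  3*Z**3 ↦ 3·1·1·1000 = 3000
Sum: F(5, 5, 10) = (-250) + (125) + (250) + (500) + (-375) + (750) + (1500) + (3000) = 5500.
Reducing mod 11: 5500 ≡ 0 (mod 11).
Since F(a, b, c) ≡ 0 (mod 11), P lies on the curve.


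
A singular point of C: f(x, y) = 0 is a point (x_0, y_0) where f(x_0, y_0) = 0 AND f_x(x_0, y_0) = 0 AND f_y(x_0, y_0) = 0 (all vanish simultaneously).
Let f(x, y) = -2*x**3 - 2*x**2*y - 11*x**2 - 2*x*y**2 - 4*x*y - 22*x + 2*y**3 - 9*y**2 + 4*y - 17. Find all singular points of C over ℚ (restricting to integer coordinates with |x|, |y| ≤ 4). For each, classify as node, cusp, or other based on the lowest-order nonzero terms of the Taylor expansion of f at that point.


Singular points: {(-2, 1)}; classification: node.

Compute partial derivatives:
  f_x = -6*x**2 - 4*x*y - 22*x - 2*y**2 - 4*y - 22.
  f_y = -2*x**2 - 4*x*y - 4*x + 6*y**2 - 18*y + 4.
Scan x_0 ∈ {−4, ..., 4}. For each x_0, f_y(x_0, y) is a polynomial in y; find its integer roots y ∈ {−4, ..., 4}, then test f_x and f at those candidates.
  x = -4: f_y(-4, y) = 6*y**2 - 2*y - 12; no integer root y with |y| ≤ 4.
  x = -3: f_y(-3, y) = 6*y**2 - 6*y - 2; no integer root y with |y| ≤ 4.
  x = -2: f_y(-2, y) = 6*y**2 - 10*y + 4; vanishes at y ∈ {1}. (-2, 1): f_x = 0, f = 0 — SINGULAR.
  x = -1: f_y(-1, y) = 6*y**2 - 14*y + 6; no integer root y with |y| ≤ 4.
  x = 0: f_y(0, y) = 6*y**2 - 18*y + 4; no integer root y with |y| ≤ 4.
  x = 1: f_y(1, y) = 6*y**2 - 22*y - 2; no integer root y with |y| ≤ 4.
  x = 2: f_y(2, y) = 6*y**2 - 26*y - 12; no integer root y with |y| ≤ 4.
  x = 3: f_y(3, y) = 6*y**2 - 30*y - 26; no integer root y with |y| ≤ 4.
  x = 4: f_y(4, y) = 6*y**2 - 34*y - 44; no integer root y with |y| ≤ 4.
Only singular point on the grid: (-2, 1).
Classify: substitute x = -2 + u, y = 1 + v and expand: f = -2*u**3 - 2*u**2*v - u**2 - 2*u*v**2 + 2*v**3 + v**2.
No constant or linear terms (consistent with a singular point). Quadratic part: -u**2 + v**2. Cubic part: -2*u**3 - 2*u**2*v - 2*u*v**2 + 2*v**3.
The quadratic part v**2 - u**2 = (v − u)(v + u) splits into two distinct linear factors, so there are two distinct tangent lines y − 1 = ±(x − -2) — this is a node (ordinary double point).
Classification: node.


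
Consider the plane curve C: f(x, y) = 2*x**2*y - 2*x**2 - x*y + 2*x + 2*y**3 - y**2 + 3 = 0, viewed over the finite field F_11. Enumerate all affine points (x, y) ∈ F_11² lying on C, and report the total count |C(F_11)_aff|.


Affine F_11-points: {(0, 10), (2, 9), (3, 2), (5, 3), (6, 4), (6, 9), (7, 1), (8, 2), (9, 3), (9, 4), (9, 10)}; count = 11.

For each of the 121 pairs (x, y) ∈ F_11², evaluate f(x, y) mod 11. Record the zeros.
  x = 0: [0↦3, 1↦4, 2↦4, 3↦4, 4↦5, 5↦8, 6↦3, 7↦2, 8↦6, 9↦5, 10↦0]  zeros at y ∈ {10}
  x = 1: [0↦3, 1↦5, 2↦6, 3↦7, 4↦9, 5↦2, 6↦9, 7↦9, 8↦3, 9↦3, 10↦10]  zeros at y ∈ ∅
  x = 2: [0↦10, 1↦6, 2↦1, 3↦7, 4↦3, 5↦1, 6↦2, 7↦7, 8↦6, 9↦0, 10↦1]  zeros at y ∈ {9}
  x = 3: [0↦2, 1↦7, 2↦0, 3↦4, 4↦9, 5↦5, 6↦4, 7↦7, 8↦4, 9↦7, 10↦6]  zeros at y ∈ {2}
  x = 4: [0↦1, 1↦8, 2↦3, 3↦9, 4↦5, 5↦3, 6↦4, 7↦9, 8↦8, 9↦2, 10↦3]  zeros at y ∈ ∅
  x = 5: [0↦7, 1↦9, 2↦10, 3↦0, 4↦2, 5↦6, 6↦2, 7↦2, 8↦7, 9↦7, 10↦3]  zeros at y ∈ {3}
  x = 6: [0↦9, 1↦10, 2↦10, 3↦10, 4↦0, 5↦3, 6↦9, 7↦8, 8↦1, 9↦0, 10↦6]  zeros at y ∈ {4, 9}
  x = 7: [0↦7, 1↦0, 2↦3, 3↦6, 4↦10, 5↦5, 6↦3, 7↦5, 8↦1, 9↦3, 10↦1]  zeros at y ∈ {1}
  x = 8: [0↦1, 1↦1, 2↦0, 3↦10, 4↦10, 5↦1, 6↦6, 7↦4, 8↦7, 9↦5, 10↦10]  zeros at y ∈ {2}
  x = 9: [0↦2, 1↦2, 2↦1, 3↦0, 4↦0, 5↦2, 6↦7, 7↦5, 8↦8, 9↦6, 10↦0]  zeros at y ∈ {3, 4, 10}
  x = 10: [0↦10, 1↦3, 2↦6, 3↦9, 4↦2, 5↦8, 6↦6, 7↦8, 8↦4, 9↦6, 10↦4]  zeros at y ∈ ∅
Collecting zeros: affine points = {(0, 10), (2, 9), (3, 2), (5, 3), (6, 4), (6, 9), (7, 1), (8, 2), (9, 3), (9, 4), (9, 10)}.
Total count |C(F_11)_aff| = 11.


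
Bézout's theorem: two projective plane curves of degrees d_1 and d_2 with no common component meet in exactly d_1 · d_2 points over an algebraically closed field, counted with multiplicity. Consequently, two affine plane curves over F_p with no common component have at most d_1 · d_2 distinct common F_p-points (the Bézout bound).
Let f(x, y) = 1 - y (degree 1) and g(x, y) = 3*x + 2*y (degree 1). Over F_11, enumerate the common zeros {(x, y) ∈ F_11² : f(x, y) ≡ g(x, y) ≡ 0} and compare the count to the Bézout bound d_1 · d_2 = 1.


Common zeros: {(3, 1)}; count = 1; Bézout bound = 1.

deg(f) = 1, deg(g) = 1, so Bézout bound = 1.
Scan x ∈ F_11. For each x, list the y ∈ F_11 with f(x, y) ≡ 0 and those with g(x, y) ≡ 0 (mod 11); the common zeros in that column are the intersection.
  x = 0: f ≡ 0 at y ∈ {1}; g ≡ 0 at y ∈ {0}; common: ∅.
  x = 1: f ≡ 0 at y ∈ {1}; g ≡ 0 at y ∈ {4}; common: ∅.
  x = 2: f ≡ 0 at y ∈ {1}; g ≡ 0 at y ∈ {8}; common: ∅.
  x = 3: f ≡ 0 at y ∈ {1}; g ≡ 0 at y ∈ {1}; common: {1}.
  x = 4: f ≡ 0 at y ∈ {1}; g ≡ 0 at y ∈ {5}; common: ∅.
  x = 5: f ≡ 0 at y ∈ {1}; g ≡ 0 at y ∈ {9}; common: ∅.
  x = 6: f ≡ 0 at y ∈ {1}; g ≡ 0 at y ∈ {2}; common: ∅.
  x = 7: f ≡ 0 at y ∈ {1}; g ≡ 0 at y ∈ {6}; common: ∅.
  x = 8: f ≡ 0 at y ∈ {1}; g ≡ 0 at y ∈ {10}; common: ∅.
  x = 9: f ≡ 0 at y ∈ {1}; g ≡ 0 at y ∈ {3}; common: ∅.
  x = 10: f ≡ 0 at y ∈ {1}; g ≡ 0 at y ∈ {7}; common: ∅.
Collecting: common zeros = {(3, 1)}, so the count is 1.
Comparison with the Bézout bound: 1 ≤ 1 = deg(f)·deg(g), as expected for curves with no common component (the bound is attained).


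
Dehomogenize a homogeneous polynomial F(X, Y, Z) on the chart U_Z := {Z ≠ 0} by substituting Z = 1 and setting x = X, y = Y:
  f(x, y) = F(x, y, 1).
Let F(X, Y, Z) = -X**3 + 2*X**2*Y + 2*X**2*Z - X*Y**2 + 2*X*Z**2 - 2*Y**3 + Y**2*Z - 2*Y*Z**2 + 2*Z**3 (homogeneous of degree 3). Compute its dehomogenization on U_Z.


f(x, y) = -x**3 + 2*x**2*y + 2*x**2 - x*y**2 + 2*x - 2*y**3 + y**2 - 2*y + 2

On U_Z we set Z = 1. Each monomial c·X^i·Y^j·Z^k in F becomes c·x^i·y^j·1^k = c·x^i·y^j.
Substituting Z = 1: F(X, Y, 1) = -x**3 + 2*x**2*y + 2*x**2 - x*y**2 + 2*x - 2*y**3 + y**2 - 2*y + 2.
Note: deg(f) ≤ deg(F) = 3; strict inequality happens when F is divisible by Z (lost terms).


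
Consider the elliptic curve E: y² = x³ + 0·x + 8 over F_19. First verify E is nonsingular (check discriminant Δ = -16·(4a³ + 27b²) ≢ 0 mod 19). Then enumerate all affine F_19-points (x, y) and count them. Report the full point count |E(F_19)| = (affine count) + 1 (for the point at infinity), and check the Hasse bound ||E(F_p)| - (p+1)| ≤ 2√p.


Affine points = {(1, 3), (1, 16), (2, 4), (2, 15), (3, 4), (3, 15), (5, 0), (7, 3), (7, 16), (8, 8), (8, 11), (10, 1), (10, 18), (11, 3), (11, 16), (12, 8), (12, 11), (13, 1), (13, 18), (14, 4), (14, 15), (15, 1), (15, 18), (16, 0), (17, 0), (18, 8), (18, 11)}; affine count = 27; |E(F_19)| = 28.

Discriminant check: Δ ∝ 4a³ + 27b² = 4·0³ + 27·8² = 4·0 + 27·64 ≡ 18 (mod 19). Nonzero ⇒ E is nonsingular.
For each x ∈ F_19, compute rhs = x³ + 0·x + 8 mod 19, then count y ∈ F_19 with y² ≡ rhs.
  x = 0: rhs = 8, matching y values: none (0 points).
  x = 1: rhs = 9, matching y values: 3, 16 (2 points).
  x = 2: rhs = 16, matching y values: 4, 15 (2 points).
  x = 3: rhs = 16, matching y values: 4, 15 (2 points).
  x = 4: rhs = 15, matching y values: none (0 points).
  x = 5: rhs = 0, matching y values: 0 (1 points).
  x = 6: rhs = 15, matching y values: none (0 points).
  x = 7: rhs = 9, matching y values: 3, 16 (2 points).
  x = 8: rhs = 7, matching y values: 8, 11 (2 points).
  x = 9: rhs = 15, matching y values: none (0 points).
  x = 10: rhs = 1, matching y values: 1, 18 (2 points).
  x = 11: rhs = 9, matching y values: 3, 16 (2 points).
  x = 12: rhs = 7, matching y values: 8, 11 (2 points).
  x = 13: rhs = 1, matching y values: 1, 18 (2 points).
  x = 14: rhs = 16, matching y values: 4, 15 (2 points).
  x = 15: rhs = 1, matching y values: 1, 18 (2 points).
  x = 16: rhs = 0, matching y values: 0 (1 points).
  x = 17: rhs = 0, matching y values: 0 (1 points).
  x = 18: rhs = 7, matching y values: 8, 11 (2 points).
Total affine count: 27.
Full point count |E(F_19)| = 27 + 1 = 28.
Hasse bound: |28 − (19+1)| = |8| = 8 ≤ 2√19 ≈ 8.7178 ✓.


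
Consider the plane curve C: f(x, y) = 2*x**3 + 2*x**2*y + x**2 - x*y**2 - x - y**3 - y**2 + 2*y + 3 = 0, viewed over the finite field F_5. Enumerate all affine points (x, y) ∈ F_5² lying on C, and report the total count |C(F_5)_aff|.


Affine F_5-points: {(0, 2), (1, 0), (1, 4), (3, 3), (3, 4), (4, 4)}; count = 6.

For each of the 25 pairs (x, y) ∈ F_5², evaluate f(x, y) mod 5. Record the zeros.
  x = 0: [0↦3, 1↦3, 2↦0, 3↦3, 4↦1]  zeros at y ∈ {2}
  x = 1: [0↦0, 1↦1, 2↦2, 3↦2, 4↦0]  zeros at y ∈ {0, 4}
  x = 2: [0↦1, 1↦2, 2↦1, 3↦2, 4↦4]  zeros at y ∈ ∅
  x = 3: [0↦3, 1↦3, 2↦4, 3↦0, 4↦0]  zeros at y ∈ {3, 4}
  x = 4: [0↦3, 1↦1, 2↦3, 3↦3, 4↦0]  zeros at y ∈ {4}
Collecting zeros: affine points = {(0, 2), (1, 0), (1, 4), (3, 3), (3, 4), (4, 4)}.
Total count |C(F_5)_aff| = 6.


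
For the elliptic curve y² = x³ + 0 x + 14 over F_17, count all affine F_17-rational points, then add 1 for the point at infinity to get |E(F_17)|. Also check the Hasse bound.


Affine points = {(1, 7), (1, 10), (6, 3), (6, 14), (7, 0), (8, 4), (8, 13), (11, 6), (11, 11), (12, 5), (12, 12), (13, 1), (13, 16), (14, 2), (14, 15), (16, 8), (16, 9)}; affine count = 17; |E(F_17)| = 18.

Discriminant check: Δ ∝ 4a³ + 27b² = 4·0³ + 27·14² = 4·0 + 27·196 ≡ 5 (mod 17). Nonzero ⇒ E is nonsingular.
For each x ∈ F_17, compute rhs = x³ + 0·x + 14 mod 17, then count y ∈ F_17 with y² ≡ rhs.
  x = 0: rhs = 14, matching y values: none (0 points).
  x = 1: rhs = 15, matching y values: 7, 10 (2 points).
  x = 2: rhs = 5, matching y values: none (0 points).
  x = 3: rhs = 7, matching y values: none (0 points).
  x = 4: rhs = 10, matching y values: none (0 points).
  x = 5: rhs = 3, matching y values: none (0 points).
  x = 6: rhs = 9, matching y values: 3, 14 (2 points).
  x = 7: rhs = 0, matching y values: 0 (1 points).
  x = 8: rhs = 16, matching y values: 4, 13 (2 points).
  x = 9: rhs = 12, matching y values: none (0 points).
  x = 10: rhs = 11, matching y values: none (0 points).
  x = 11: rhs = 2, matching y values: 6, 11 (2 points).
  x = 12: rhs = 8, matching y values: 5, 12 (2 points).
  x = 13: rhs = 1, matching y values: 1, 16 (2 points).
  x = 14: rhs = 4, matching y values: 2, 15 (2 points).
  x = 15: rhs = 6, matching y values: none (0 points).
  x = 16: rhs = 13, matching y values: 8, 9 (2 points).
Total affine count: 17.
Full point count |E(F_17)| = 17 + 1 = 18.
Hasse bound: |18 − (17+1)| = |0| = 0 ≤ 2√17 ≈ 8.2462 ✓.


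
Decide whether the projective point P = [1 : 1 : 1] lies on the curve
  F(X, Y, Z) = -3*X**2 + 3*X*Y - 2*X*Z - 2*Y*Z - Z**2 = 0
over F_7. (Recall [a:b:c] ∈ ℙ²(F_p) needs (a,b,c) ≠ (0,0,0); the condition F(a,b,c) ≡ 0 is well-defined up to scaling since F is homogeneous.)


F(1,1,1) ≡ 2 (mod 7); P is NOT on the curve.

Evaluate F(1, 1, 1) term-by-term (mod 7).
  -3*X**2 ↦ -3·1·1·1 = -3
  3*X*Y ↦ 3·1·1·1 = 3
  -2*X*Z ↦ -2·1·1·1 = -2
  -2*Y*Z ↦ -2·1·1·1 = -2
  -Z**2 ↦ -1·1·1·1 = -1
Sum: F(1, 1, 1) = (-3) + (3) + (-2) + (-2) + (-1) = -5.
Reducing mod 7: -5 ≡ 2 (mod 7).
Since F(a, b, c) ≡ 2 ≠ 0 (mod 7), P does NOT lie on the curve.


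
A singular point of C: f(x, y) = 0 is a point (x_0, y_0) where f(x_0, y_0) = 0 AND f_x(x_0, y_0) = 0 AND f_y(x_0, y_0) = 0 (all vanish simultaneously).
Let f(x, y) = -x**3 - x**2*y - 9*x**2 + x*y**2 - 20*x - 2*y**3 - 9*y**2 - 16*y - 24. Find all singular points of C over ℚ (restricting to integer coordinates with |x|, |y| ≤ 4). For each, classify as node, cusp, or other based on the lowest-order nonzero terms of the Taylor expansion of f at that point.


Singular points: {(-2, -2)}; classification: node.

Compute partial derivatives:
  f_x = -3*x**2 - 2*x*y - 18*x + y**2 - 20.
  f_y = -x**2 + 2*x*y - 6*y**2 - 18*y - 16.
Scan x_0 ∈ {−4, ..., 4}. For each x_0, f_y(x_0, y) is a polynomial in y; find its integer roots y ∈ {−4, ..., 4}, then test f_x and f at those candidates.
  x = -4: f_y(-4, y) = -6*y**2 - 26*y - 32; no integer root y with |y| ≤ 4.
  x = -3: f_y(-3, y) = -6*y**2 - 24*y - 25; no integer root y with |y| ≤ 4.
  x = -2: f_y(-2, y) = -6*y**2 - 22*y - 20; vanishes at y ∈ {-2}. (-2, -2): f_x = 0, f = 0 — SINGULAR.
  x = -1: f_y(-1, y) = -6*y**2 - 20*y - 17; no integer root y with |y| ≤ 4.
  x = 0: f_y(0, y) = -6*y**2 - 18*y - 16; no integer root y with |y| ≤ 4.
  x = 1: f_y(1, y) = -6*y**2 - 16*y - 17; no integer root y with |y| ≤ 4.
  x = 2: f_y(2, y) = -6*y**2 - 14*y - 20; no integer root y with |y| ≤ 4.
  x = 3: f_y(3, y) = -6*y**2 - 12*y - 25; no integer root y with |y| ≤ 4.
  x = 4: f_y(4, y) = -6*y**2 - 10*y - 32; no integer root y with |y| ≤ 4.
Only singular point on the grid: (-2, -2).
Classify: substitute x = -2 + u, y = -2 + v and expand: f = -u**3 - u**2*v - u**2 + u*v**2 - 2*v**3 + v**2.
No constant or linear terms (consistent with a singular point). Quadratic part: -u**2 + v**2. Cubic part: -u**3 - u**2*v + u*v**2 - 2*v**3.
The quadratic part v**2 - u**2 = (v − u)(v + u) splits into two distinct linear factors, so there are two distinct tangent lines y − -2 = ±(x − -2) — this is a node (ordinary double point).
Classification: node.


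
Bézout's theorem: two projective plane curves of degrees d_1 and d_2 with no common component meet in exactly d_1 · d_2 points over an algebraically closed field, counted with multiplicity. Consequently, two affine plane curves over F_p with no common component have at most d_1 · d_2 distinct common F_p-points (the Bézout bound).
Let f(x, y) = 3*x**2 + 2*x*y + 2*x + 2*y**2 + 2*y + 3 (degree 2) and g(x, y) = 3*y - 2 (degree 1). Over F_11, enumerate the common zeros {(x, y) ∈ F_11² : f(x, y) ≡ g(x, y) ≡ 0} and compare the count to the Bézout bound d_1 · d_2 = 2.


Common zeros: {(6, 8), (10, 8)}; count = 2; Bézout bound = 2.

deg(f) = 2, deg(g) = 1, so Bézout bound = 2.
Scan x ∈ F_11. For each x, list the y ∈ F_11 with f(x, y) ≡ 0 and those with g(x, y) ≡ 0 (mod 11); the common zeros in that column are the intersection.
  x = 0: f ≡ 0 at y ∈ ∅; g ≡ 0 at y ∈ {8}; common: ∅.
  x = 1: f ≡ 0 at y ∈ ∅; g ≡ 0 at y ∈ {8}; common: ∅.
  x = 2: f ≡ 0 at y ∈ {3, 5}; g ≡ 0 at y ∈ {8}; common: ∅.
  x = 3: f ≡ 0 at y ∈ ∅; g ≡ 0 at y ∈ {8}; common: ∅.
  x = 4: f ≡ 0 at y ∈ ∅; g ≡ 0 at y ∈ {8}; common: ∅.
  x = 5: f ≡ 0 at y ∈ {0, 5}; g ≡ 0 at y ∈ {8}; common: ∅.
  x = 6: f ≡ 0 at y ∈ {7, 8}; g ≡ 0 at y ∈ {8}; common: {8}.
  x = 7: f ≡ 0 at y ∈ {7}; g ≡ 0 at y ∈ {8}; common: ∅.
  x = 8: f ≡ 0 at y ∈ {1}; g ≡ 0 at y ∈ {8}; common: ∅.
  x = 9: f ≡ 0 at y ∈ {0, 1}; g ≡ 0 at y ∈ {8}; common: ∅.
  x = 10: f ≡ 0 at y ∈ {3, 8}; g ≡ 0 at y ∈ {8}; common: {8}.
Collecting: common zeros = {(6, 8), (10, 8)}, so the count is 2.
Comparison with the Bézout bound: 2 ≤ 2 = deg(f)·deg(g), as expected for curves with no common component (the bound is attained).


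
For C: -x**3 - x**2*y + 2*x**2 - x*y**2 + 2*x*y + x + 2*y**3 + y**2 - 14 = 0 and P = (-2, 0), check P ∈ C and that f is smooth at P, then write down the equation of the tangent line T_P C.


Tangent line at P: -19*x - 8*y - 38 = 0.

Step 1: f(-2, 0) = 0, so P lies on C.
Step 2: partial derivatives
  f_x(x, y) = -3*x**2 - 2*x*y + 4*x - y**2 + 2*y + 1, f_y(x, y) = -x**2 - 2*x*y + 2*x + 6*y**2 + 2*y.
  f_x(P) = -19, f_y(P) = -8 (gradient nonzero, so P is smooth).
Step 3: tangent line at P: -19·(x − -2) + -8·(y − 0) = 0.
Expanding: -19*x - 8*y - 38 = 0.


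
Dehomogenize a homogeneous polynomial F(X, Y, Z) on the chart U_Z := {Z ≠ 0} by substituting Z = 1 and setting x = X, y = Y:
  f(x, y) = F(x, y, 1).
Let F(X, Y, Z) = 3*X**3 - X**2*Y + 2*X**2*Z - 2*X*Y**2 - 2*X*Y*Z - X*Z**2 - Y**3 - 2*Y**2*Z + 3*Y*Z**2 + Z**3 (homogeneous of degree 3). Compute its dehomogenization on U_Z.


f(x, y) = 3*x**3 - x**2*y + 2*x**2 - 2*x*y**2 - 2*x*y - x - y**3 - 2*y**2 + 3*y + 1

On U_Z we set Z = 1. Each monomial c·X^i·Y^j·Z^k in F becomes c·x^i·y^j·1^k = c·x^i·y^j.
Substituting Z = 1: F(X, Y, 1) = 3*x**3 - x**2*y + 2*x**2 - 2*x*y**2 - 2*x*y - x - y**3 - 2*y**2 + 3*y + 1.
Note: deg(f) ≤ deg(F) = 3; strict inequality happens when F is divisible by Z (lost terms).


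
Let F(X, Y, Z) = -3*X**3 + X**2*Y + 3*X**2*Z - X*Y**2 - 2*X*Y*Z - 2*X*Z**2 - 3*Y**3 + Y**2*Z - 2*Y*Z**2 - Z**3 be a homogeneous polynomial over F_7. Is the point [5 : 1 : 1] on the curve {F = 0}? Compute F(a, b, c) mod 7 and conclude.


F(5,1,1) ≡ 3 (mod 7); P is NOT on the curve.

Evaluate F(5, 1, 1) term-by-term (mod 7).
  -3*X**3 ↦ -3·125·1·1 = -375
  X**2*Y ↦ 1·25·1·1 = 25
  3*X**2*Z ↦ 3·25·1·1 = 75
  -X*Y**2 ↦ -1·5·1·1 = -5
  -2*X*Y*Z ↦ -2·5·1·1 = -10
  -2*X*Z**2 ↦ -2·5·1·1 = -10
  -3*Y**3 ↦ -3·1·1·1 = -3
  Y**2*Z ↦ 1·1·1·1 = 1
  -2*Y*Z**2 ↦ -2·1·1·1 = -2
  -Z**3 ↦ -1·1·1·1 = -1
Sum: F(5, 1, 1) = (-375) + (25) + (75) + (-5) + (-10) + (-10) + (-3) + (1) + (-2) + (-1) = -305.
Reducing mod 7: -305 ≡ 3 (mod 7).
Since F(a, b, c) ≡ 3 ≠ 0 (mod 7), P does NOT lie on the curve.


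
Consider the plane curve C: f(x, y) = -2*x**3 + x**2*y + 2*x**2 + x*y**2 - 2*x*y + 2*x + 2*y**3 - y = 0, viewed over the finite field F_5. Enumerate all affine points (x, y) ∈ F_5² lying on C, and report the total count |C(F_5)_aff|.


Affine F_5-points: {(0, 0), (2, 3), (3, 0), (4, 1)}; count = 4.

For each of the 25 pairs (x, y) ∈ F_5², evaluate f(x, y) mod 5. Record the zeros.
  x = 0: [0↦0, 1↦1, 2↦4, 3↦1, 4↦4]  zeros at y ∈ {0}
  x = 1: [0↦2, 1↦3, 2↦3, 3↦4, 4↦3]  zeros at y ∈ ∅
  x = 2: [0↦1, 1↦4, 2↦3, 3↦0, 4↦2]  zeros at y ∈ {3}
  x = 3: [0↦0, 1↦2, 2↦2, 3↦2, 4↦4]  zeros at y ∈ {0}
  x = 4: [0↦2, 1↦0, 2↦3, 3↦3, 4↦2]  zeros at y ∈ {1}
Collecting zeros: affine points = {(0, 0), (2, 3), (3, 0), (4, 1)}.
Total count |C(F_5)_aff| = 4.


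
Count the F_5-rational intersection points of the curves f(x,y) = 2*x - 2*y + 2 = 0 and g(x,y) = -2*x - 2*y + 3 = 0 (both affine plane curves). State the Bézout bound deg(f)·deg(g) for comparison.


Common zeros: {(4, 0)}; count = 1; Bézout bound = 1.

deg(f) = 1, deg(g) = 1, so Bézout bound = 1.
Scan x ∈ F_5. For each x, list the y ∈ F_5 with f(x, y) ≡ 0 and those with g(x, y) ≡ 0 (mod 5); the common zeros in that column are the intersection.
  x = 0: f ≡ 0 at y ∈ {1}; g ≡ 0 at y ∈ {4}; common: ∅.
  x = 1: f ≡ 0 at y ∈ {2}; g ≡ 0 at y ∈ {3}; common: ∅.
  x = 2: f ≡ 0 at y ∈ {3}; g ≡ 0 at y ∈ {2}; common: ∅.
  x = 3: f ≡ 0 at y ∈ {4}; g ≡ 0 at y ∈ {1}; common: ∅.
  x = 4: f ≡ 0 at y ∈ {0}; g ≡ 0 at y ∈ {0}; common: {0}.
Collecting: common zeros = {(4, 0)}, so the count is 1.
Comparison with the Bézout bound: 1 ≤ 1 = deg(f)·deg(g), as expected for curves with no common component (the bound is attained).


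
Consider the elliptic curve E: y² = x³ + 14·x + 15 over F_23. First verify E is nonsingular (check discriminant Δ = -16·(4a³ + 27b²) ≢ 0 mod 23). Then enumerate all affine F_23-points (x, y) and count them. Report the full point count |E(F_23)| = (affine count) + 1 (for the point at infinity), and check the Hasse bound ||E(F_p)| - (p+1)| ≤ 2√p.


Affine points = {(5, 7), (5, 16), (6, 4), (6, 19), (8, 8), (8, 15), (12, 5), (12, 18), (13, 5), (13, 18), (15, 9), (15, 14), (18, 2), (18, 21), (21, 5), (21, 18), (22, 0)}; affine count = 17; |E(F_23)| = 18.

Discriminant check: Δ ∝ 4a³ + 27b² = 4·14³ + 27·15² = 4·2744 + 27·225 ≡ 8 (mod 23). Nonzero ⇒ E is nonsingular.
For each x ∈ F_23, compute rhs = x³ + 14·x + 15 mod 23, then count y ∈ F_23 with y² ≡ rhs.
  x = 0: rhs = 15, matching y values: none (0 points).
  x = 1: rhs = 7, matching y values: none (0 points).
  x = 2: rhs = 5, matching y values: none (0 points).
  x = 3: rhs = 15, matching y values: none (0 points).
  x = 4: rhs = 20, matching y values: none (0 points).
  x = 5: rhs = 3, matching y values: 7, 16 (2 points).
  x = 6: rhs = 16, matching y values: 4, 19 (2 points).
  x = 7: rhs = 19, matching y values: none (0 points).
  x = 8: rhs = 18, matching y values: 8, 15 (2 points).
  x = 9: rhs = 19, matching y values: none (0 points).
  x = 10: rhs = 5, matching y values: none (0 points).
  x = 11: rhs = 5, matching y values: none (0 points).
  x = 12: rhs = 2, matching y values: 5, 18 (2 points).
  x = 13: rhs = 2, matching y values: 5, 18 (2 points).
  x = 14: rhs = 11, matching y values: none (0 points).
  x = 15: rhs = 12, matching y values: 9, 14 (2 points).
  x = 16: rhs = 11, matching y values: none (0 points).
  x = 17: rhs = 14, matching y values: none (0 points).
  x = 18: rhs = 4, matching y values: 2, 21 (2 points).
  x = 19: rhs = 10, matching y values: none (0 points).
  x = 20: rhs = 15, matching y values: none (0 points).
  x = 21: rhs = 2, matching y values: 5, 18 (2 points).
  x = 22: rhs = 0, matching y values: 0 (1 points).
Total affine count: 17.
Full point count |E(F_23)| = 17 + 1 = 18.
Hasse bound: |18 − (23+1)| = |-6| = 6 ≤ 2√23 ≈ 9.5917 ✓.


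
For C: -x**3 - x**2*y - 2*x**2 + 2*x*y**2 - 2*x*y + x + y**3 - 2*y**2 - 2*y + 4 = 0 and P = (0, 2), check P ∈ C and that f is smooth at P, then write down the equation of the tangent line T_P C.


Tangent line at P: 5*x + 2*y - 4 = 0.

Step 1: f(0, 2) = 0, so P lies on C.
Step 2: partial derivatives
  f_x(x, y) = -3*x**2 - 2*x*y - 4*x + 2*y**2 - 2*y + 1, f_y(x, y) = -x**2 + 4*x*y - 2*x + 3*y**2 - 4*y - 2.
  f_x(P) = 5, f_y(P) = 2 (gradient nonzero, so P is smooth).
Step 3: tangent line at P: 5·(x − 0) + 2·(y − 2) = 0.
Expanding: 5*x + 2*y - 4 = 0.


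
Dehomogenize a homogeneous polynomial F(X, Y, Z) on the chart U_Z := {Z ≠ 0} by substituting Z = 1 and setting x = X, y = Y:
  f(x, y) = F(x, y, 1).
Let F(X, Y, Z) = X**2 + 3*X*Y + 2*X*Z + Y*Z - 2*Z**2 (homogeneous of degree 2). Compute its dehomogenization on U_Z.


f(x, y) = x**2 + 3*x*y + 2*x + y - 2

On U_Z we set Z = 1. Each monomial c·X^i·Y^j·Z^k in F becomes c·x^i·y^j·1^k = c·x^i·y^j.
Substituting Z = 1: F(X, Y, 1) = x**2 + 3*x*y + 2*x + y - 2.
Note: deg(f) ≤ deg(F) = 2; strict inequality happens when F is divisible by Z (lost terms).


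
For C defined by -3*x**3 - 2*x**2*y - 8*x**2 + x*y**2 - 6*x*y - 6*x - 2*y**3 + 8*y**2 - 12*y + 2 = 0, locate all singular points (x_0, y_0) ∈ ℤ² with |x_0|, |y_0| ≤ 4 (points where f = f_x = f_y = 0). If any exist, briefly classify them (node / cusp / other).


Singular points: {(-1, 1)}; classification: node.

Compute partial derivatives:
  f_x = -9*x**2 - 4*x*y - 16*x + y**2 - 6*y - 6.
  f_y = -2*x**2 + 2*x*y - 6*x - 6*y**2 + 16*y - 12.
Scan x_0 ∈ {−4, ..., 4}. For each x_0, f_y(x_0, y) is a polynomial in y; find its integer roots y ∈ {−4, ..., 4}, then test f_x and f at those candidates.
  x = -4: f_y(-4, y) = -6*y**2 + 8*y - 20; no integer root y with |y| ≤ 4.
  x = -3: f_y(-3, y) = -6*y**2 + 10*y - 12; no integer root y with |y| ≤ 4.
  x = -2: f_y(-2, y) = -6*y**2 + 12*y - 8; no integer root y with |y| ≤ 4.
  x = -1: f_y(-1, y) = -6*y**2 + 14*y - 8; vanishes at y ∈ {1}. (-1, 1): f_x = 0, f = 0 — SINGULAR.
  x = 0: f_y(0, y) = -6*y**2 + 16*y - 12; no integer root y with |y| ≤ 4.
  x = 1: f_y(1, y) = -6*y**2 + 18*y - 20; no integer root y with |y| ≤ 4.
  x = 2: f_y(2, y) = -6*y**2 + 20*y - 32; no integer root y with |y| ≤ 4.
  x = 3: f_y(3, y) = -6*y**2 + 22*y - 48; no integer root y with |y| ≤ 4.
  x = 4: f_y(4, y) = -6*y**2 + 24*y - 68; no integer root y with |y| ≤ 4.
Only singular point on the grid: (-1, 1).
Classify: substitute x = -1 + u, y = 1 + v and expand: f = -3*u**3 - 2*u**2*v - u**2 + u*v**2 - 2*v**3 + v**2.
No constant or linear terms (consistent with a singular point). Quadratic part: -u**2 + v**2. Cubic part: -3*u**3 - 2*u**2*v + u*v**2 - 2*v**3.
The quadratic part v**2 - u**2 = (v − u)(v + u) splits into two distinct linear factors, so there are two distinct tangent lines y − 1 = ±(x − -1) — this is a node (ordinary double point).
Classification: node.


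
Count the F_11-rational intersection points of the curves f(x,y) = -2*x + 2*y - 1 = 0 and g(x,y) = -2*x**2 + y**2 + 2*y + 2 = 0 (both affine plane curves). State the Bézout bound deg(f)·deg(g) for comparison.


Common zeros: {(7, 2)}; count = 1; Bézout bound = 2.

deg(f) = 1, deg(g) = 2, so Bézout bound = 2.
Scan x ∈ F_11. For each x, list the y ∈ F_11 with f(x, y) ≡ 0 and those with g(x, y) ≡ 0 (mod 11); the common zeros in that column are the intersection.
  x = 0: f ≡ 0 at y ∈ {6}; g ≡ 0 at y ∈ ∅; common: ∅.
  x = 1: f ≡ 0 at y ∈ {7}; g ≡ 0 at y ∈ {0, 9}; common: ∅.
  x = 2: f ≡ 0 at y ∈ {8}; g ≡ 0 at y ∈ ∅; common: ∅.
  x = 3: f ≡ 0 at y ∈ {9}; g ≡ 0 at y ∈ ∅; common: ∅.
  x = 4: f ≡ 0 at y ∈ {10}; g ≡ 0 at y ∈ {2, 7}; common: ∅.
  x = 5: f ≡ 0 at y ∈ {0}; g ≡ 0 at y ∈ {3, 6}; common: ∅.
  x = 6: f ≡ 0 at y ∈ {1}; g ≡ 0 at y ∈ {3, 6}; common: ∅.
  x = 7: f ≡ 0 at y ∈ {2}; g ≡ 0 at y ∈ {2, 7}; common: {2}.
  x = 8: f ≡ 0 at y ∈ {3}; g ≡ 0 at y ∈ ∅; common: ∅.
  x = 9: f ≡ 0 at y ∈ {4}; g ≡ 0 at y ∈ ∅; common: ∅.
  x = 10: f ≡ 0 at y ∈ {5}; g ≡ 0 at y ∈ {0, 9}; common: ∅.
Collecting: common zeros = {(7, 2)}, so the count is 1.
Comparison with the Bézout bound: 1 ≤ 2 = deg(f)·deg(g), as expected for curves with no common component (the affine F_11-count falls short of the bound because intersections may lie at infinity, over extension fields, or carry multiplicity).


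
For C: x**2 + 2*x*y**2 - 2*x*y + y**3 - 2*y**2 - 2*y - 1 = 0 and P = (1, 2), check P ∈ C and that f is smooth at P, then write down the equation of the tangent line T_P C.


Tangent line at P: 6*x + 8*y - 22 = 0.

Step 1: f(1, 2) = 0, so P lies on C.
Step 2: partial derivatives
  f_x(x, y) = 2*x + 2*y**2 - 2*y, f_y(x, y) = 4*x*y - 2*x + 3*y**2 - 4*y - 2.
  f_x(P) = 6, f_y(P) = 8 (gradient nonzero, so P is smooth).
Step 3: tangent line at P: 6·(x − 1) + 8·(y − 2) = 0.
Expanding: 6*x + 8*y - 22 = 0.


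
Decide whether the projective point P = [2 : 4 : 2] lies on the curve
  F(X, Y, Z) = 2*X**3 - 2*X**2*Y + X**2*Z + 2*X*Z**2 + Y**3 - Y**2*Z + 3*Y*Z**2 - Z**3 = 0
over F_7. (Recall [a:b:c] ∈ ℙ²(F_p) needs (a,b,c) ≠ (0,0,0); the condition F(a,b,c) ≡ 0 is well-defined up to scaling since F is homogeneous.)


F(2,4,2) ≡ 3 (mod 7); P is NOT on the curve.

Evaluate F(2, 4, 2) term-by-term (mod 7).
  2*X**3 ↦ 2·8·1·1 = 16
  -2*X**2*Y ↦ -2·4·4·1 = -32
  X**2*Z ↦ 1·4·1·2 = 8
  2*X*Z**2 ↦ 2·2·1·4 = 16
  Y**3 ↦ 1·1·64·1 = 64
  -Y**2*Z ↦ -1·1·16·2 = -32
  3*Y*Z**2 ↦ 3·1·4·4 = 48
  -Z**3 ↦ -1·1·1·8 = -8
Sum: F(2, 4, 2) = (16) + (-32) + (8) + (16) + (64) + (-32) + (48) + (-8) = 80.
Reducing mod 7: 80 ≡ 3 (mod 7).
Since F(a, b, c) ≡ 3 ≠ 0 (mod 7), P does NOT lie on the curve.


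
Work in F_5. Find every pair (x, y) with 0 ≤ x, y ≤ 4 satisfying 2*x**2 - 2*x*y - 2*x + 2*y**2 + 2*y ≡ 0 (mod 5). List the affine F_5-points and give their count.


Affine F_5-points: {(0, 0), (0, 4), (1, 0), (3, 1), (4, 1), (4, 2)}; count = 6.

For each of the 25 pairs (x, y) ∈ F_5², evaluate f(x, y) mod 5. Record the zeros.
  x = 0: [0↦0, 1↦4, 2↦2, 3↦4, 4↦0]  zeros at y ∈ {0, 4}
  x = 1: [0↦0, 1↦2, 2↦3, 3↦3, 4↦2]  zeros at y ∈ {0}
  x = 2: [0↦4, 1↦4, 2↦3, 3↦1, 4↦3]  zeros at y ∈ ∅
  x = 3: [0↦2, 1↦0, 2↦2, 3↦3, 4↦3]  zeros at y ∈ {1}
  x = 4: [0↦4, 1↦0, 2↦0, 3↦4, 4↦2]  zeros at y ∈ {1, 2}
Collecting zeros: affine points = {(0, 0), (0, 4), (1, 0), (3, 1), (4, 1), (4, 2)}.
Total count |C(F_5)_aff| = 6.


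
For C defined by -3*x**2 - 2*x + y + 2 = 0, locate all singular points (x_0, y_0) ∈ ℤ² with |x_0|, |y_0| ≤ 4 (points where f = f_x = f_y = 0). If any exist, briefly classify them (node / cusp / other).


No singular points in the scanned grid; C is smooth there.

Compute partial derivatives:
  f_x = -6*x - 2.
  f_y = 1.
f_y = 1 is a nonzero constant, so f_y never vanishes: no point (x, y) can satisfy f = f_x = f_y = 0. In particular no (x, y) ∈ {−4, ..., 4}² is singular; the curve is smooth.


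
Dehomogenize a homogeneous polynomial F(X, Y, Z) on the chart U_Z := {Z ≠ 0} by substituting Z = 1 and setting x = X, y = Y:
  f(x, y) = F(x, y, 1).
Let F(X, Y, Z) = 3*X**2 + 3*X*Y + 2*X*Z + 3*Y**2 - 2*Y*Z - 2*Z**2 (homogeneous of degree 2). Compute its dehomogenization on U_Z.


f(x, y) = 3*x**2 + 3*x*y + 2*x + 3*y**2 - 2*y - 2

On U_Z we set Z = 1. Each monomial c·X^i·Y^j·Z^k in F becomes c·x^i·y^j·1^k = c·x^i·y^j.
Substituting Z = 1: F(X, Y, 1) = 3*x**2 + 3*x*y + 2*x + 3*y**2 - 2*y - 2.
Note: deg(f) ≤ deg(F) = 2; strict inequality happens when F is divisible by Z (lost terms).


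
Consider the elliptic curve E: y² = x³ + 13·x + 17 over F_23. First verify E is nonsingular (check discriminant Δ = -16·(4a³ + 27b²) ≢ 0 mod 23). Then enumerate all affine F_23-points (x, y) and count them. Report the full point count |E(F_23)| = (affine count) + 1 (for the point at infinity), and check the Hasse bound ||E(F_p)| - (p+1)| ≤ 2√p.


Affine points = {(1, 10), (1, 13), (4, 8), (4, 15), (5, 0), (6, 9), (6, 14), (8, 9), (8, 14), (9, 9), (9, 14), (19, 4), (19, 19), (21, 11), (21, 12), (22, 7), (22, 16)}; affine count = 17; |E(F_23)| = 18.

Discriminant check: Δ ∝ 4a³ + 27b² = 4·13³ + 27·17² = 4·2197 + 27·289 ≡ 8 (mod 23). Nonzero ⇒ E is nonsingular.
For each x ∈ F_23, compute rhs = x³ + 13·x + 17 mod 23, then count y ∈ F_23 with y² ≡ rhs.
  x = 0: rhs = 17, matching y values: none (0 points).
  x = 1: rhs = 8, matching y values: 10, 13 (2 points).
  x = 2: rhs = 5, matching y values: none (0 points).
  x = 3: rhs = 14, matching y values: none (0 points).
  x = 4: rhs = 18, matching y values: 8, 15 (2 points).
  x = 5: rhs = 0, matching y values: 0 (1 points).
  x = 6: rhs = 12, matching y values: 9, 14 (2 points).
  x = 7: rhs = 14, matching y values: none (0 points).
  x = 8: rhs = 12, matching y values: 9, 14 (2 points).
  x = 9: rhs = 12, matching y values: 9, 14 (2 points).
  x = 10: rhs = 20, matching y values: none (0 points).
  x = 11: rhs = 19, matching y values: none (0 points).
  x = 12: rhs = 15, matching y values: none (0 points).
  x = 13: rhs = 14, matching y values: none (0 points).
  x = 14: rhs = 22, matching y values: none (0 points).
  x = 15: rhs = 22, matching y values: none (0 points).
  x = 16: rhs = 20, matching y values: none (0 points).
  x = 17: rhs = 22, matching y values: none (0 points).
  x = 18: rhs = 11, matching y values: none (0 points).
  x = 19: rhs = 16, matching y values: 4, 19 (2 points).
  x = 20: rhs = 20, matching y values: none (0 points).
  x = 21: rhs = 6, matching y values: 11, 12 (2 points).
  x = 22: rhs = 3, matching y values: 7, 16 (2 points).
Total affine count: 17.
Full point count |E(F_23)| = 17 + 1 = 18.
Hasse bound: |18 − (23+1)| = |-6| = 6 ≤ 2√23 ≈ 9.5917 ✓.


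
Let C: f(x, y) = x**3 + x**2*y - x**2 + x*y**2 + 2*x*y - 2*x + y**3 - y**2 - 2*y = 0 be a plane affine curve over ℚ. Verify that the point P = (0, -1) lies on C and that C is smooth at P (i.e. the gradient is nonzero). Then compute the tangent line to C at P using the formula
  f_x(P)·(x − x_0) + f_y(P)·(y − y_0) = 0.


Tangent line at P: -3*x + 3*y + 3 = 0.

Step 1: f(0, -1) = 0, so P lies on C.
Step 2: partial derivatives
  f_x(x, y) = 3*x**2 + 2*x*y - 2*x + y**2 + 2*y - 2, f_y(x, y) = x**2 + 2*x*y + 2*x + 3*y**2 - 2*y - 2.
  f_x(P) = -3, f_y(P) = 3 (gradient nonzero, so P is smooth).
Step 3: tangent line at P: -3·(x − 0) + 3·(y − -1) = 0.
Expanding: -3*x + 3*y + 3 = 0.


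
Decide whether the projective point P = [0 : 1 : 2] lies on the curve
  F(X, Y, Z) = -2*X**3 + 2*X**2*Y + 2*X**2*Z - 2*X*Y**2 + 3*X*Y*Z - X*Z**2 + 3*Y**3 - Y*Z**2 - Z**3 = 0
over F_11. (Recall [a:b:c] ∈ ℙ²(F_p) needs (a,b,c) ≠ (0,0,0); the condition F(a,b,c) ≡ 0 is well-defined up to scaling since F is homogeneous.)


F(0,1,2) ≡ 2 (mod 11); P is NOT on the curve.

Evaluate F(0, 1, 2) term-by-term (mod 11).
  -2*X**3 ↦ -2·0·1·1 = 0
  2*X**2*Y ↦ 2·0·1·1 = 0
  2*X**2*Z ↦ 2·0·1·2 = 0
  -2*X*Y**2 ↦ -2·0·1·1 = 0
  3*X*Y*Z ↦ 3·0·1·2 = 0
  -X*Z**2 ↦ -1·0·1·4 = 0
  3*Y**3 ↦ 3·1·1·1 = 3
  -Y*Z**2 ↦ -1·1·1·4 = -4
  -Z**3 ↦ -1·1·1·8 = -8
Sum: F(0, 1, 2) = (0) + (0) + (0) + (0) + (0) + (0) + (3) + (-4) + (-8) = -9.
Reducing mod 11: -9 ≡ 2 (mod 11).
Since F(a, b, c) ≡ 2 ≠ 0 (mod 11), P does NOT lie on the curve.


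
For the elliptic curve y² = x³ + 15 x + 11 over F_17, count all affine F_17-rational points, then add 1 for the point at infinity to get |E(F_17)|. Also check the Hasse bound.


Affine points = {(2, 7), (2, 10), (3, 7), (3, 10), (4, 4), (4, 13), (7, 0), (9, 5), (9, 12), (12, 7), (12, 10)}; affine count = 11; |E(F_17)| = 12.

Discriminant check: Δ ∝ 4a³ + 27b² = 4·15³ + 27·11² = 4·3375 + 27·121 ≡ 5 (mod 17). Nonzero ⇒ E is nonsingular.
For each x ∈ F_17, compute rhs = x³ + 15·x + 11 mod 17, then count y ∈ F_17 with y² ≡ rhs.
  x = 0: rhs = 11, matching y values: none (0 points).
  x = 1: rhs = 10, matching y values: none (0 points).
  x = 2: rhs = 15, matching y values: 7, 10 (2 points).
  x = 3: rhs = 15, matching y values: 7, 10 (2 points).
  x = 4: rhs = 16, matching y values: 4, 13 (2 points).
  x = 5: rhs = 7, matching y values: none (0 points).
  x = 6: rhs = 11, matching y values: none (0 points).
  x = 7: rhs = 0, matching y values: 0 (1 points).
  x = 8: rhs = 14, matching y values: none (0 points).
  x = 9: rhs = 8, matching y values: 5, 12 (2 points).
  x = 10: rhs = 5, matching y values: none (0 points).
  x = 11: rhs = 11, matching y values: none (0 points).
  x = 12: rhs = 15, matching y values: 7, 10 (2 points).
  x = 13: rhs = 6, matching y values: none (0 points).
  x = 14: rhs = 7, matching y values: none (0 points).
  x = 15: rhs = 7, matching y values: none (0 points).
  x = 16: rhs = 12, matching y values: none (0 points).
Total affine count: 11.
Full point count |E(F_17)| = 11 + 1 = 12.
Hasse bound: |12 − (17+1)| = |-6| = 6 ≤ 2√17 ≈ 8.2462 ✓.


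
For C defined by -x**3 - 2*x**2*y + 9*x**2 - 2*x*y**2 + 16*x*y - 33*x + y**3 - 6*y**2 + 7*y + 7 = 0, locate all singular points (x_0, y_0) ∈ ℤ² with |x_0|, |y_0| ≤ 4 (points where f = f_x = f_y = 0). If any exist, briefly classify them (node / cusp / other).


Singular points: {(1, 3)}; classification: cusp.

Compute partial derivatives:
  f_x = -3*x**2 - 4*x*y + 18*x - 2*y**2 + 16*y - 33.
  f_y = -2*x**2 - 4*x*y + 16*x + 3*y**2 - 12*y + 7.
Scan x_0 ∈ {−4, ..., 4}. For each x_0, f_y(x_0, y) is a polynomial in y; find its integer roots y ∈ {−4, ..., 4}, then test f_x and f at those candidates.
  x = -4: f_y(-4, y) = 3*y**2 + 4*y - 89; no integer root y with |y| ≤ 4.
  x = -3: f_y(-3, y) = 3*y**2 - 59; no integer root y with |y| ≤ 4.
  x = -2: f_y(-2, y) = 3*y**2 - 4*y - 33; no integer root y with |y| ≤ 4.
  x = -1: f_y(-1, y) = 3*y**2 - 8*y - 11; vanishes at y ∈ {-1}. (-1, -1): f_x = -76 ≠ 0.
  x = 0: f_y(0, y) = 3*y**2 - 12*y + 7; no integer root y with |y| ≤ 4.
  x = 1: f_y(1, y) = 3*y**2 - 16*y + 21; vanishes at y ∈ {3}. (1, 3): f_x = 0, f = 0 — SINGULAR.
  x = 2: f_y(2, y) = 3*y**2 - 20*y + 31; no integer root y with |y| ≤ 4.
  x = 3: f_y(3, y) = 3*y**2 - 24*y + 37; no integer root y with |y| ≤ 4.
  x = 4: f_y(4, y) = 3*y**2 - 28*y + 39; no integer root y with |y| ≤ 4.
Only singular point on the grid: (1, 3).
Classify: substitute x = 1 + u, y = 3 + v and expand: f = -u**3 - 2*u**2*v - 2*u*v**2 + v**3 + v**2.
No constant or linear terms (consistent with a singular point). Quadratic part: v**2. Cubic part: -u**3 - 2*u**2*v - 2*u*v**2 + v**3.
The quadratic part v**2 is a perfect square, so there is a single (double) tangent line v = 0, i.e. y = 3. Restricting the cubic part to that line (v = 0) leaves -u**3 ≠ 0, so f is not divisible by v and the branch is v² ≈ u**3 to lowest order — this is a cusp.
Classification: cusp.


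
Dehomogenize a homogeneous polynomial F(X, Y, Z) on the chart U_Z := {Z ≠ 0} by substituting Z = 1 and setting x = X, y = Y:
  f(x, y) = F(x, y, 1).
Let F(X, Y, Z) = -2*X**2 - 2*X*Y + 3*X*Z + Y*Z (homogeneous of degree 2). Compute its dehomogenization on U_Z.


f(x, y) = -2*x**2 - 2*x*y + 3*x + y

On U_Z we set Z = 1. Each monomial c·X^i·Y^j·Z^k in F becomes c·x^i·y^j·1^k = c·x^i·y^j.
Substituting Z = 1: F(X, Y, 1) = -2*x**2 - 2*x*y + 3*x + y.
Note: deg(f) ≤ deg(F) = 2; strict inequality happens when F is divisible by Z (lost terms).


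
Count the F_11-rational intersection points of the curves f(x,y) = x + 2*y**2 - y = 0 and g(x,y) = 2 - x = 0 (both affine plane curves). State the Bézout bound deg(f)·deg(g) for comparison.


Common zeros: ∅; count = 0; Bézout bound = 2.

deg(f) = 2, deg(g) = 1, so Bézout bound = 2.
Scan x ∈ F_11. For each x, list the y ∈ F_11 with f(x, y) ≡ 0 and those with g(x, y) ≡ 0 (mod 11); the common zeros in that column are the intersection.
  x = 0: f ≡ 0 at y ∈ {0, 6}; g ≡ 0 at y ∈ ∅; common: ∅.
  x = 1: f ≡ 0 at y ∈ {8, 9}; g ≡ 0 at y ∈ ∅; common: ∅.
  x = 2: f ≡ 0 at y ∈ ∅; g ≡ 0 at y ∈ {0, 1, 2, 3, 4, 5, 6, 7, 8, 9, 10}; common: ∅.
  x = 3: f ≡ 0 at y ∈ ∅; g ≡ 0 at y ∈ ∅; common: ∅.
  x = 4: f ≡ 0 at y ∈ ∅; g ≡ 0 at y ∈ ∅; common: ∅.
  x = 5: f ≡ 0 at y ∈ {2, 4}; g ≡ 0 at y ∈ ∅; common: ∅.
  x = 6: f ≡ 0 at y ∈ ∅; g ≡ 0 at y ∈ ∅; common: ∅.
  x = 7: f ≡ 0 at y ∈ {3}; g ≡ 0 at y ∈ ∅; common: ∅.
  x = 8: f ≡ 0 at y ∈ {7, 10}; g ≡ 0 at y ∈ ∅; common: ∅.
  x = 9: f ≡ 0 at y ∈ ∅; g ≡ 0 at y ∈ ∅; common: ∅.
  x = 10: f ≡ 0 at y ∈ {1, 5}; g ≡ 0 at y ∈ ∅; common: ∅.
Collecting: common zeros = ∅, so the count is 0.
Comparison with the Bézout bound: 0 ≤ 2 = deg(f)·deg(g), as expected for curves with no common component (the affine F_11-count falls short of the bound because intersections may lie at infinity, over extension fields, or carry multiplicity).


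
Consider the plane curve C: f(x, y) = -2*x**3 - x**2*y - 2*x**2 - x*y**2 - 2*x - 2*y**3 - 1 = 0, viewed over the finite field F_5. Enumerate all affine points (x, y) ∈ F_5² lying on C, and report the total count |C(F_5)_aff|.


Affine F_5-points: {(0, 3), (1, 4), (2, 4), (3, 2), (4, 4)}; count = 5.

For each of the 25 pairs (x, y) ∈ F_5², evaluate f(x, y) mod 5. Record the zeros.
  x = 0: [0↦4, 1↦2, 2↦3, 3↦0, 4↦1]  zeros at y ∈ {3}
  x = 1: [0↦3, 1↦4, 2↦1, 3↦2, 4↦0]  zeros at y ∈ {4}
  x = 2: [0↦1, 1↦3, 2↦4, 3↦2, 4↦0]  zeros at y ∈ {4}
  x = 3: [0↦1, 1↦2, 2↦0, 3↦3, 4↦4]  zeros at y ∈ {2}
  x = 4: [0↦1, 1↦4, 2↦2, 3↦3, 4↦0]  zeros at y ∈ {4}
Collecting zeros: affine points = {(0, 3), (1, 4), (2, 4), (3, 2), (4, 4)}.
Total count |C(F_5)_aff| = 5.
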